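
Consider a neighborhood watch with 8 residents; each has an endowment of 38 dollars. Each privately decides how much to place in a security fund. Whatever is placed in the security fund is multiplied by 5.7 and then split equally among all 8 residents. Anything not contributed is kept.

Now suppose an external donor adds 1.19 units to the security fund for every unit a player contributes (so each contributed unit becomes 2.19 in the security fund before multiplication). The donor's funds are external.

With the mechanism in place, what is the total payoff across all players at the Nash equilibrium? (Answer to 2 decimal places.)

With the mechanism, a contributed unit returns 5.7 × 2.19 / 8 = 1.5604 per unit of net cost to the contributor — now above 1 — so contributing fully is weakly dominant for every player.
So the Nash equilibrium is full contribution by all 8; the group earns 5.7 × 2.19 × 304 = 3794.83.

3794.83 dollars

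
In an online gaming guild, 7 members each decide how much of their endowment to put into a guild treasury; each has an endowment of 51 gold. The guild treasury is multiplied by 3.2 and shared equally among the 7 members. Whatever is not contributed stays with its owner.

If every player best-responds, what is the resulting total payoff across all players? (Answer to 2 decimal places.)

357.00 gold

Each contributed unit returns 3.2/7 = 0.4571 to its contributor — below 1 — so contributing 0 is dominant for every player. At the Nash equilibrium everyone keeps their 51, and the group total is 7 × 51 = 357.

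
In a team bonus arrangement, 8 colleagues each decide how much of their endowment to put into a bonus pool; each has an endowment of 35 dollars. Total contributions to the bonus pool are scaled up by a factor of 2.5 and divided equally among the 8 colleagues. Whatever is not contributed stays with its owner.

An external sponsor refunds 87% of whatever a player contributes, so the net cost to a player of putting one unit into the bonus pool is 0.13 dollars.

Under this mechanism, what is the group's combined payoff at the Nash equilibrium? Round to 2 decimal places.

943.60 dollars

The effective private return per unit is now (2.5/8) / 0.13 = 2.4038 > 1, so every player's dominant strategy flips to full contribution.
At the Nash equilibrium everyone contributes 35. Group total payoff = 8 × (35 × 0.87 + 2.5 × 35) = 943.60.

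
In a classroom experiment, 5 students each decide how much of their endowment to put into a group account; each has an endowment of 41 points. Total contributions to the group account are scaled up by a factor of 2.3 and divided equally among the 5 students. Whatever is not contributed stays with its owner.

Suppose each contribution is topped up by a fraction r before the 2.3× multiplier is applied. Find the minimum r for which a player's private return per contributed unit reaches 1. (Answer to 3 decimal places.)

With matching at rate r, one contributed unit becomes (1 + r) in the group account and returns 2.3 × (1 + r) / 5 to the contributor.
Setting this equal to 1: 1 + r = 5/2.3 = 2.1739.
So the minimum matching rate is r = 2.1739 − 1 = 1.174.

1.174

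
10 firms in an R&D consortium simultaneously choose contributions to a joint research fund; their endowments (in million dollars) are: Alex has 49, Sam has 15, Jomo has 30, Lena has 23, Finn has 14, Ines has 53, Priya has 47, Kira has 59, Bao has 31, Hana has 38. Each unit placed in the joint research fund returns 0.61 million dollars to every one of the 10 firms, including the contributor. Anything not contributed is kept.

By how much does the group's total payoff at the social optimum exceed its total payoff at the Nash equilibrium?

1830.90 million dollars

The private return per contributed unit is 0.61 < 1 for everyone, so the Nash equilibrium is zero contribution and the group total is Σ E_j = 49 + 15 + 30 + 23 + 14 + 53 + 47 + 59 + 31 + 38 = 359.
Each contributed unit returns 6.100 to the group, so the social optimum is full contribution by everyone: group total = 6.100 × 359 = 2189.90.
Efficiency loss = (6.100 − 1) × 359 = 1830.90.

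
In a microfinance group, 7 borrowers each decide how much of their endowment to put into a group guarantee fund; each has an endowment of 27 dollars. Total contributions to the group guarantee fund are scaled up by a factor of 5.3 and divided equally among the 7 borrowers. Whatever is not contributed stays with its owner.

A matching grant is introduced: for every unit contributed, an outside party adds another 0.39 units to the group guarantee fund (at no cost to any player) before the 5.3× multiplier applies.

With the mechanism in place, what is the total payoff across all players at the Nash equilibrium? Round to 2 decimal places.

The effective private return per unit is now 5.3 × 1.39 / 7 = 1.0524 > 1, so every player's dominant strategy flips to full contribution.
At the Nash equilibrium everyone contributes 27. Group total payoff = 5.3 × 1.39 × 189 = 1392.36.

1392.36 dollars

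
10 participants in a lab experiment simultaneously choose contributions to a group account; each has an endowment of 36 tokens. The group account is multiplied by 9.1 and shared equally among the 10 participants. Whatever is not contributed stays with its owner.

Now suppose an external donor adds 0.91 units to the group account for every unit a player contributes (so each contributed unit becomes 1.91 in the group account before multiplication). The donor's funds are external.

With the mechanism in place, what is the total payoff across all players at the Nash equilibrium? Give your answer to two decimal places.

6257.16 tokens

Under the mechanism each unit contributed yields 9.1 × 1.91 / 10 = 1.7381 back to its contributor per unit of net cost, which exceeds 1, making full contribution the dominant choice for everyone.
So the Nash equilibrium is full contribution by all 10; the group earns 9.1 × 1.91 × 360 = 6257.16.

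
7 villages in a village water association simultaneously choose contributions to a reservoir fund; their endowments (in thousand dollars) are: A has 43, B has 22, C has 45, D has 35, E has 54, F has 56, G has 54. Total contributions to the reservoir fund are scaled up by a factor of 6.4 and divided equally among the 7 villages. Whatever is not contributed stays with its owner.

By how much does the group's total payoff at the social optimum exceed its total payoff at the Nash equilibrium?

The private return per contributed unit is 6.4/7 = 0.9143 < 1 for every player regardless of endowment, so the Nash equilibrium is zero contribution and the group total is Σ E_j = 43 + 22 + 45 + 35 + 54 + 56 + 54 = 309.
Each contributed unit returns 6.400 to the group, so the social optimum is full contribution by everyone: group total = 6.400 × 309 = 1977.60.
Efficiency loss = (6.400 − 1) × 309 = 1668.60.

1668.60 thousand dollars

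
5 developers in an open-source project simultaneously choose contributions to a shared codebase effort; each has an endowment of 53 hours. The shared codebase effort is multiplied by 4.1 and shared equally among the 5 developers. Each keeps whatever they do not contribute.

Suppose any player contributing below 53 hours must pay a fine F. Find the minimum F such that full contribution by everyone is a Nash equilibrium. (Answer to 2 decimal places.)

Given the others contribute fully, the best deviation is to contribute 0 (any partial contribution still incurs the fine and gives up units whose private return 0.8200 is below 1).
Deviating from 53 to 0 saves 53 hours but forfeits the deviator's share of the drop in the shared codebase effort: 4.1/5 × 53 = 43.46.
So the deviation gain is 53 − 43.46 = 9.54, and the fine must be at least 9.54 hours to wipe it out.

9.54 hours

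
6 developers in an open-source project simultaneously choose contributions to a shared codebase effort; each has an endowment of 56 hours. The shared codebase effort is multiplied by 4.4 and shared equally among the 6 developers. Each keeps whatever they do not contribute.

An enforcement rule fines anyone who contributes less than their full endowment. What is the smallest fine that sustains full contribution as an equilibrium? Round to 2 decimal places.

14.93 hours

Given the others contribute fully, the best deviation is to contribute 0 (any partial contribution still incurs the fine and gives up units whose private return 0.7333 is below 1).
Deviating from 56 to 0 saves 56 hours but forfeits the deviator's share of the drop in the shared codebase effort: 4.4/6 × 56 = 41.07.
So the deviation gain is 56 − 41.07 = 14.93, and the fine must be at least 14.93 hours to wipe it out.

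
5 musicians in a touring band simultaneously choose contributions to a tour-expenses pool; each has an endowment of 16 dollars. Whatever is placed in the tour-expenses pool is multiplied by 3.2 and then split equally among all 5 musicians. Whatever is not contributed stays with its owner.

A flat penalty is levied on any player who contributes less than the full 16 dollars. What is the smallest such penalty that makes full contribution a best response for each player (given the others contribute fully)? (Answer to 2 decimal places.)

Given the others contribute fully, the best deviation is to contribute 0 (any partial contribution still incurs the fine and gives up units whose private return 0.6400 is below 1).
Deviating from 16 to 0 saves 16 dollars but forfeits the deviator's share of the drop in the tour-expenses pool: 3.2/5 × 16 = 10.24.
So the deviation gain is 16 − 10.24 = 5.76, and the fine must be at least 5.76 dollars to wipe it out.

5.76 dollars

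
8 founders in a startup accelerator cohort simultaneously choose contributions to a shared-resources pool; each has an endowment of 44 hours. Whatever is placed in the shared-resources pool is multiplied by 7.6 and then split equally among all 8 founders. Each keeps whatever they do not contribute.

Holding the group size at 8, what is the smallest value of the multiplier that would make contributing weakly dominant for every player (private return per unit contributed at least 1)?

A contributed unit returns (multiplier)/8 to its contributor.
This reaches 1 exactly when the multiplier is 8.

8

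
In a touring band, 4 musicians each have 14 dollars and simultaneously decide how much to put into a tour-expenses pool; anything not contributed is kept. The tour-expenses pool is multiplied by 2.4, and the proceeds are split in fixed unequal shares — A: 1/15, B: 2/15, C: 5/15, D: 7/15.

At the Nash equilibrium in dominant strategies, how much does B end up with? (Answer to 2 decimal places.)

18.48 dollars

For player j, contributing a unit is worthwhile iff 2.4 × (j's share) ≥ 1, i.e. iff j's share is at least 0.4167.
D alone (share 7/15) is above the threshold, contributing 14; the remaining 3 contribute 0. Total contributed: 14.
B keeps 14 and receives 2.4 × 14 × 2/15 = 4.48 from the tour-expenses pool, for a payoff of 18.48.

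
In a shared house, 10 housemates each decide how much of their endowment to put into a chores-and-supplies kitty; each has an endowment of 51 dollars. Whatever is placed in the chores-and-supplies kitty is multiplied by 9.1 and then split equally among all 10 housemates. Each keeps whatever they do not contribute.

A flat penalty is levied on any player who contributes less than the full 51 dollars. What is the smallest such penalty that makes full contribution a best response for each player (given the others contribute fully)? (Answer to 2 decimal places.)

Given the others contribute fully, the best deviation is to contribute 0 (any partial contribution still incurs the fine and gives up units whose private return 0.9100 is below 1).
Deviating from 51 to 0 saves 51 dollars but forfeits the deviator's share of the drop in the chores-and-supplies kitty: 9.1/10 × 51 = 46.41.
So the deviation gain is 51 − 46.41 = 4.59, and the fine must be at least 4.59 dollars to wipe it out.

4.59 dollars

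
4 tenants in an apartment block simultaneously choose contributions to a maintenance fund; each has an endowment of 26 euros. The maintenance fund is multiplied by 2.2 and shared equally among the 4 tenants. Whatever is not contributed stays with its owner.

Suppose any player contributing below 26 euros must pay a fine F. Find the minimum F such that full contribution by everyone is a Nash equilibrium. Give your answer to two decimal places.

11.70 euros

Given the others contribute fully, the best deviation is to contribute 0 (any partial contribution still incurs the fine and gives up units whose private return 0.5500 is below 1).
Deviating from 26 to 0 saves 26 euros but forfeits the deviator's share of the drop in the maintenance fund: 2.2/4 × 26 = 14.30.
So the deviation gain is 26 − 14.30 = 11.70, and the fine must be at least 11.70 euros to wipe it out.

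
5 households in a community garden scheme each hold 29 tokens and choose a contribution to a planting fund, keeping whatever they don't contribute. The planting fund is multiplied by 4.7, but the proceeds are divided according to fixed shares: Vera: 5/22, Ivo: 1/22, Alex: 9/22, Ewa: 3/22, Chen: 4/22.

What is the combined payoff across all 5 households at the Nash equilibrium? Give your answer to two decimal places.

Each unit j contributes comes back to j as 4.7 × (j's share), so j prefers to contribute only if that share exceeds 1/4.7 = 0.2128; otherwise keeping the unit dominates.
Vera and Alex are above the threshold, contributing 29 each; the remaining 3 contribute 0. Total contributed: 58.
The planting fund pays out 4.7 × 58 = 272.60 in total (split across the unequal shares, but the aggregate is all that matters for the group sum).
The 3 free-riders keep 29 each, adding 87. Group total = 87 + 272.60 = 359.60.

359.60 tokens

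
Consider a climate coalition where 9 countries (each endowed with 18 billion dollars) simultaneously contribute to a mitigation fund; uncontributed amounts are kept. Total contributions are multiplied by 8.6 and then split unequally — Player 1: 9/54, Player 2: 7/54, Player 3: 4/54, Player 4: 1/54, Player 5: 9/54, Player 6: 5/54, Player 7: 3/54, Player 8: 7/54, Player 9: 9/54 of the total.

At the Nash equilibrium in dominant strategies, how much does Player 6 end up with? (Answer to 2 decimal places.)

89.67 billion dollars

A player with share s gets back 8.6·s per unit contributed, so full contribution is dominant for anyone with s > 1/8.6 = 0.1163 and zero contribution is dominant for anyone below.
Player 1, Player 2, Player 5, Player 8 and Player 9 are above the threshold, contributing 18 each; the remaining 4 contribute 0. Total contributed: 90.
Player 6 keeps 18 and receives 8.6 × 90 × 5/54 = 71.67 from the mitigation fund, for a payoff of 89.67.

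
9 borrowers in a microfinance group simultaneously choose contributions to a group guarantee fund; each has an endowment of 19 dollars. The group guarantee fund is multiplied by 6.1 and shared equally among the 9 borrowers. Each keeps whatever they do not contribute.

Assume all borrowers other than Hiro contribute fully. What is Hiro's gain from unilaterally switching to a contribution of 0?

Switching from a contribution of 19 to 0 lets Hiro keep an extra 19 dollars, but lowers the group guarantee fund by 19, which costs Hiro their own share of that drop: 6.1/9 × 19 = 12.88.
Net gain = 19 − 12.88 = 6.12. The private return per contributed unit (0.6778) is below 1, so free-riding is indeed the best response regardless of what the others do.

6.12 dollars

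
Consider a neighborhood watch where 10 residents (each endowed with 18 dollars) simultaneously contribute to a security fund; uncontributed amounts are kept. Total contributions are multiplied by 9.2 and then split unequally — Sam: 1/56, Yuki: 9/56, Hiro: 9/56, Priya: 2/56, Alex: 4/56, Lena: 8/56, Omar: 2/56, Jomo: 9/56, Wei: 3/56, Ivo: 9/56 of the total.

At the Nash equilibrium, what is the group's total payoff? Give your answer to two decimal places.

918.00 dollars

For player j, contributing a unit is worthwhile iff 9.2 × (j's share) ≥ 1, i.e. iff j's share is at least 0.1087.
The shares above 0.1087 belong to Yuki, Hiro, Lena, Jomo and Ivo, contributing 18 each; the remaining 5 contribute 0. Total contributed: 90.
The security fund pays out 9.2 × 90 = 828.00 in total (split across the unequal shares, but the aggregate is all that matters for the group sum).
The 5 free-riders keep 18 each, adding 90. Group total = 90 + 828.00 = 918.00.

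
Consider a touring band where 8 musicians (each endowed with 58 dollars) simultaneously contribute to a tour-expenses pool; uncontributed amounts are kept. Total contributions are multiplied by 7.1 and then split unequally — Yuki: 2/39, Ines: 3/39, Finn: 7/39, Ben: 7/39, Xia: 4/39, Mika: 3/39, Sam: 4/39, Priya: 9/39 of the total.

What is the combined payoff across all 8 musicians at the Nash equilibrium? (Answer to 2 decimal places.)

1525.40 dollars

Player j's private return per contributed unit is 7.1 × (j's share). Contributing is weakly dominant for j when that share is at least 1/7.1 = 0.1408, and contributing 0 is dominant otherwise.
Finn, Ben and Priya are above the threshold, contributing 58 each; the remaining 5 contribute 0. Total contributed: 174.
The tour-expenses pool pays out 7.1 × 174 = 1235.40 in total (split across the unequal shares, but the aggregate is all that matters for the group sum).
The 5 free-riders keep 58 each, adding 290. Group total = 290 + 1235.40 = 1525.40.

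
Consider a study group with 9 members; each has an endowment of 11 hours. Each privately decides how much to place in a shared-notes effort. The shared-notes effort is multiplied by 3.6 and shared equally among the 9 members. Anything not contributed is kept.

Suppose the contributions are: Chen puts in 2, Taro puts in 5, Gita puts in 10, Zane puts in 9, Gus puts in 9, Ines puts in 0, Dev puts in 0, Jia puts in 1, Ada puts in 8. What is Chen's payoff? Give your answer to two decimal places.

26.60 hours

Total contributed: 2 + 5 + 10 + 9 + 9 + 0 + 0 + 1 + 8 = 44.
Each receives 3.6 × 44 / 9 = 17.60 from the shared-notes effort.
Chen keeps 11 − 2 = 9, so Chen's payoff is 9 + 17.60 = 26.60.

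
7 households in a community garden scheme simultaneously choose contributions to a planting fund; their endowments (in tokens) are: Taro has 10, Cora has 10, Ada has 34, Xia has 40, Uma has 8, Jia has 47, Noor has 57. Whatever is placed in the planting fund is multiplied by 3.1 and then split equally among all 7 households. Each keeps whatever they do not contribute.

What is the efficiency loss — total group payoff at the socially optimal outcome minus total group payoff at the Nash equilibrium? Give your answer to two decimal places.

The private return per contributed unit is 3.1/7 = 0.4429 < 1 for every player regardless of endowment, so the Nash equilibrium is zero contribution and the group total is Σ E_j = 10 + 10 + 34 + 40 + 8 + 47 + 57 = 206.
Each contributed unit returns 3.100 to the group, so the social optimum is full contribution by everyone: group total = 3.100 × 206 = 638.60.
Efficiency loss = (3.100 − 1) × 206 = 432.60.

432.60 tokens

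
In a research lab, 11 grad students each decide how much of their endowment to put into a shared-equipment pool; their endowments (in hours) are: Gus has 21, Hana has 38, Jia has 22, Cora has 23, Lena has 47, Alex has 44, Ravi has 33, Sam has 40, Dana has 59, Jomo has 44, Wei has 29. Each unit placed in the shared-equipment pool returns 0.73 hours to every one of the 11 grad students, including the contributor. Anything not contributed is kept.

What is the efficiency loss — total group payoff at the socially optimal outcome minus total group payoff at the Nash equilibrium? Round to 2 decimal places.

The private return per contributed unit is 0.73 < 1 for everyone, so the Nash equilibrium is zero contribution and the group total is Σ E_j = 21 + 38 + 22 + 23 + 47 + 44 + 33 + 40 + 59 + 44 + 29 = 400.
Each contributed unit returns 8.030 to the group, so the social optimum is full contribution by everyone: group total = 8.030 × 400 = 3212.00.
Efficiency loss = (8.030 − 1) × 400 = 2812.00.

2812.00 hours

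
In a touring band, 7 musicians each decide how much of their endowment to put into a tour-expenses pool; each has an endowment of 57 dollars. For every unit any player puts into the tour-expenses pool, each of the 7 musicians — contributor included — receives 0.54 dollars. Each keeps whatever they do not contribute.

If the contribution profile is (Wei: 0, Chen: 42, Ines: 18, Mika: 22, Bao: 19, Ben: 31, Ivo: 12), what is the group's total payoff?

799.32 dollars

Total contributed: 0 + 42 + 18 + 22 + 19 + 31 + 12 = 144; total kept: 7 × 57 − 144 = 255.
The tour-expenses pool pays out 0.54 × 7 × 144 = 544.32 in aggregate.
Group total = 255 + 544.32 = 799.32.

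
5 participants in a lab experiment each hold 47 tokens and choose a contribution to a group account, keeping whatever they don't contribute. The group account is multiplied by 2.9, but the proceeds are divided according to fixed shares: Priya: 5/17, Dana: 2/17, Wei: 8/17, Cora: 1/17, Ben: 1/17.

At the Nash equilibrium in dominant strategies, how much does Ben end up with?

55.02 tokens

Each unit j contributes comes back to j as 2.9 × (j's share), so j prefers to contribute only if that share exceeds 1/2.9 = 0.3448; otherwise keeping the unit dominates.
The only share above 0.3448 is Wei's 8/17, contributing 47; the remaining 4 contribute 0. Total contributed: 47.
Ben keeps 47 and receives 2.9 × 47 × 1/17 = 8.02 from the group account, for a payoff of 55.02.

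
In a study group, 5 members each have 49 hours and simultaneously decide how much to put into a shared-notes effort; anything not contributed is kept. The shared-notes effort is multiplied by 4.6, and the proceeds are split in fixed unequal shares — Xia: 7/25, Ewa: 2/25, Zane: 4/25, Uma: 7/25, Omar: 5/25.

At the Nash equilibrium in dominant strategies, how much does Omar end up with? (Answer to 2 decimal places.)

Each unit j contributes comes back to j as 4.6 × (j's share), so j prefers to contribute only if that share exceeds 1/4.6 = 0.2174; otherwise keeping the unit dominates.
Xia and Uma clear that bar, contributing 49 each; the remaining 3 contribute 0. Total contributed: 98.
Omar keeps 49 and receives 4.6 × 98 × 5/25 = 90.16 from the shared-notes effort, for a payoff of 139.16.

139.16 hours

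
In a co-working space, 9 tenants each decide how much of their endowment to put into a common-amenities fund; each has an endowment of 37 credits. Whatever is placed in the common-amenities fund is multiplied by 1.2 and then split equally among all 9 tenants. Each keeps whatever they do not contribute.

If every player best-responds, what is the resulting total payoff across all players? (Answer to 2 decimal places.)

333.00 credits

Each contributed unit returns 1.2/9 = 0.1333 to its contributor — below 1 — so contributing 0 is dominant for every player. At the Nash equilibrium everyone keeps their 37, and the group total is 9 × 37 = 333.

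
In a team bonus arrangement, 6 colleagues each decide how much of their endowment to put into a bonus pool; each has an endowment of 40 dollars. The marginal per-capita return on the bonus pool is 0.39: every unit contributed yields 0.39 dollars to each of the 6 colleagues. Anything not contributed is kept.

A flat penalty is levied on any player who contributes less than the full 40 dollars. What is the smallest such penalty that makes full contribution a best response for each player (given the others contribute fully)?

Given the others contribute fully, the best deviation is to contribute 0 (any partial contribution still incurs the fine and gives up units whose private return 0.39 is below 1).
Deviating from 40 to 0 saves 40 dollars but forfeits the deviator's share of the drop in the bonus pool: 0.39 × 40 = 15.60.
So the deviation gain is 40 − 15.60 = 24.40, and the fine must be at least 24.40 dollars to wipe it out.

24.40 dollars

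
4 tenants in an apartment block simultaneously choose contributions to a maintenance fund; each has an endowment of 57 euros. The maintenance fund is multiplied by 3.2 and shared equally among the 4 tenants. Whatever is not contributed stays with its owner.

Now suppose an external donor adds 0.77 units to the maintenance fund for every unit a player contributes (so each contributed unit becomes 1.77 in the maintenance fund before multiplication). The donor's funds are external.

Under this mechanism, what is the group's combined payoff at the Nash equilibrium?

With the mechanism, a contributed unit returns 3.2 × 1.77 / 4 = 1.4160 per unit of net cost to the contributor — now above 1 — so contributing fully is weakly dominant for every player.
At the Nash equilibrium everyone contributes 57. Group total payoff = 3.2 × 1.77 × 228 = 1291.39.

1291.39 euros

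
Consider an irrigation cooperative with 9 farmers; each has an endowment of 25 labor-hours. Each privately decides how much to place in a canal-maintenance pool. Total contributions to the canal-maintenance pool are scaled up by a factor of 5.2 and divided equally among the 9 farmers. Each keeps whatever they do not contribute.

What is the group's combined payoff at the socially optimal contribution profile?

Each contributed unit returns 5.200 to the group as a whole (0.5778 to each of 9 players), which exceeds 1, so the social optimum is full contribution: group total = 5.200 × 225 = 1170.00.

1170.00 labor-hours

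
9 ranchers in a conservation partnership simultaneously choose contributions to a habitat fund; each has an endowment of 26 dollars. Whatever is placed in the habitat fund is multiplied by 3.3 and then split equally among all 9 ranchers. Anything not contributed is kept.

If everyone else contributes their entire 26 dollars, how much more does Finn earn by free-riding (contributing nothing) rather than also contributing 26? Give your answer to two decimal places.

16.47 dollars

Switching from a contribution of 26 to 0 lets Finn keep an extra 26 dollars, but lowers the habitat fund by 26, which costs Finn their own share of that drop: 3.3/9 × 26 = 9.53.
Net gain = 26 − 9.53 = 16.47. The private return per contributed unit (0.3667) is below 1, so free-riding is indeed the best response regardless of what the others do.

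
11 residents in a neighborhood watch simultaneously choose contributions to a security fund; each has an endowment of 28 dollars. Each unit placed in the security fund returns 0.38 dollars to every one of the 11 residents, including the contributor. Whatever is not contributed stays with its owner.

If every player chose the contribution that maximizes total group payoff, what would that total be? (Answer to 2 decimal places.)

1287.44 dollars

Each contributed unit returns 4.180 to the group as a whole (0.38 to each of 11 players), which exceeds 1, so the social optimum is full contribution: group total = 4.180 × 308 = 1287.44.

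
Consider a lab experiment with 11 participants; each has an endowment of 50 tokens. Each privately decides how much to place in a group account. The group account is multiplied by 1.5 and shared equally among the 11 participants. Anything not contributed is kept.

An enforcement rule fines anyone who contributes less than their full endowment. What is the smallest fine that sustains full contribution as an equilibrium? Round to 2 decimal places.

Given the others contribute fully, the best deviation is to contribute 0 (any partial contribution still incurs the fine and gives up units whose private return 0.1364 is below 1).
Deviating from 50 to 0 saves 50 tokens but forfeits the deviator's share of the drop in the group account: 1.5/11 × 50 = 6.82.
So the deviation gain is 50 − 6.82 = 43.18, and the fine must be at least 43.18 tokens to wipe it out.

43.18 tokens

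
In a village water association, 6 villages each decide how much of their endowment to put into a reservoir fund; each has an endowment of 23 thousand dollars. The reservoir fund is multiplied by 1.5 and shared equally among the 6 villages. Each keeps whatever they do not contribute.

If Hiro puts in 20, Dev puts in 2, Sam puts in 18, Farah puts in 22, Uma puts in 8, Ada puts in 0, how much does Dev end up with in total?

Total contributed: 20 + 2 + 18 + 22 + 8 + 0 = 70.
Each receives 1.5 × 70 / 6 = 17.50 from the reservoir fund.
Dev keeps 23 − 2 = 21, so Dev's payoff is 21 + 17.50 = 38.50.

38.50 thousand dollars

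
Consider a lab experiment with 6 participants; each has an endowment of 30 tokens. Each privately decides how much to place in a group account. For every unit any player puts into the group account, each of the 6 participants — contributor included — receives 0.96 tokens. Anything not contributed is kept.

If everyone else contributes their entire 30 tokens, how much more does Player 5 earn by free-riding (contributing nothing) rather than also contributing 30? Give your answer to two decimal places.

Switching from a contribution of 30 to 0 lets Player 5 keep an extra 30 tokens, but lowers the group account by 30, which costs Player 5 their own share of that drop: 0.96 × 30 = 28.80.
Net gain = 30 − 28.80 = 1.20. The private return per contributed unit (0.96) is below 1, so free-riding is indeed the best response regardless of what the others do.

1.20 tokens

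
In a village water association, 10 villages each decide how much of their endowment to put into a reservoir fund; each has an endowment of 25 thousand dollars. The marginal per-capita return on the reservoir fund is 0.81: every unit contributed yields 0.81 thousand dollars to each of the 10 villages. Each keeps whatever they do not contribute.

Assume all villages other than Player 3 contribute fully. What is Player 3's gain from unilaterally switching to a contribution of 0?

Switching from a contribution of 25 to 0 lets Player 3 keep an extra 25 thousand dollars, but lowers the reservoir fund by 25, which costs Player 3 their own share of that drop: 0.81 × 25 = 20.25.
Net gain = 25 − 20.25 = 4.75. The private return per contributed unit (0.81) is below 1, so free-riding is indeed the best response regardless of what the others do.

4.75 thousand dollars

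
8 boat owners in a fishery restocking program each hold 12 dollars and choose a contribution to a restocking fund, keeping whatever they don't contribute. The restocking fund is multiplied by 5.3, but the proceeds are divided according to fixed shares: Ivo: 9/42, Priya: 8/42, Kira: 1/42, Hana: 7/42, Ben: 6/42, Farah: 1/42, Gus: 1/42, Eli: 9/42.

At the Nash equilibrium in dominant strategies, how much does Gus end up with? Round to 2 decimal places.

Each unit j contributes comes back to j as 5.3 × (j's share), so j prefers to contribute only if that share exceeds 1/5.3 = 0.1887; otherwise keeping the unit dominates.
Ivo, Priya and Eli clear that bar, contributing 12 each; the remaining 5 contribute 0. Total contributed: 36.
Gus keeps 12 and receives 5.3 × 36 × 1/42 = 4.54 from the restocking fund, for a payoff of 16.54.

16.54 dollars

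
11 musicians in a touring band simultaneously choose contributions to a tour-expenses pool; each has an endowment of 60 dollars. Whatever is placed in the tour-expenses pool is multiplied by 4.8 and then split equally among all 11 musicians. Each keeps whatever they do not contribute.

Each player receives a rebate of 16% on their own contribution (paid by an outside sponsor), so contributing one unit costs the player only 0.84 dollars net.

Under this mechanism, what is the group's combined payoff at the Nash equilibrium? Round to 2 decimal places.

660.00 dollars

Even with the mechanism, each unit contributed returns only (4.8/11) / 0.84 = 0.5195 per unit of net cost, so contributing nothing is still dominant.
Everyone keeps their endowment and the group total is 11 × 60 = 660.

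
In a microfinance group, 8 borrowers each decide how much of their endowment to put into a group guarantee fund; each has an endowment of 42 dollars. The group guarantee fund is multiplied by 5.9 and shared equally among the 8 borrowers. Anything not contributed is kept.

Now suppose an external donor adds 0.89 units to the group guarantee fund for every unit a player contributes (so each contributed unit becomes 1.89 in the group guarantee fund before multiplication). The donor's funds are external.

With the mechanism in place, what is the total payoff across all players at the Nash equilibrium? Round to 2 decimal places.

3746.74 dollars

The effective private return per unit is now 5.9 × 1.89 / 8 = 1.3939 > 1, so every player's dominant strategy flips to full contribution.
At the Nash equilibrium everyone contributes 42. Group total payoff = 5.9 × 1.89 × 336 = 3746.74.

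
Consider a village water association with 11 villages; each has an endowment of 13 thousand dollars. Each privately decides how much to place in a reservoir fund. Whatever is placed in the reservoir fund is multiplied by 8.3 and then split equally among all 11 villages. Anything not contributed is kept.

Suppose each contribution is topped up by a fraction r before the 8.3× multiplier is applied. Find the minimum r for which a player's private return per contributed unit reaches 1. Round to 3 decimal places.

0.325

With matching at rate r, one contributed unit becomes (1 + r) in the reservoir fund and returns 8.3 × (1 + r) / 11 to the contributor.
Setting this equal to 1: 1 + r = 11/8.3 = 1.3253.
So the minimum matching rate is r = 1.3253 − 1 = 0.325.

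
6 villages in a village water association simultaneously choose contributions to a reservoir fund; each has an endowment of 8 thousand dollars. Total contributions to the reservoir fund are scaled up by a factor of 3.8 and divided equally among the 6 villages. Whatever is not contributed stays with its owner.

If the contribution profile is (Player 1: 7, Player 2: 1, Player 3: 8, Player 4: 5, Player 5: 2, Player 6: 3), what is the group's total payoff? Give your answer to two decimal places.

120.80 thousand dollars

Total contributed: 7 + 1 + 8 + 5 + 2 + 3 = 26; total kept: 6 × 8 − 26 = 22.
The reservoir fund pays out 3.8 × 26 = 98.80 in aggregate.
Group total = 22 + 98.80 = 120.80.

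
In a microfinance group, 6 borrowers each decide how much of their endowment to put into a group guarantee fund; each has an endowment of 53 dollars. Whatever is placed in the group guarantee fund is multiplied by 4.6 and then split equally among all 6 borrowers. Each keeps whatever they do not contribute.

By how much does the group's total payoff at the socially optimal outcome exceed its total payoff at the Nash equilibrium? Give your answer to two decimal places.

Each contributed unit returns 4.6/6 = 0.7667 to its contributor — below 1 — so contributing 0 is dominant for every player. At the Nash equilibrium everyone keeps their 53, and the group total is 6 × 53 = 318.
Each contributed unit returns 4.600 to the group as a whole (0.7667 to each of 6 players), which exceeds 1, so the social optimum is full contribution: group total = 4.600 × 318 = 1462.80.
Efficiency loss = 1462.80 − 318 = 1144.80.

1144.80 dollars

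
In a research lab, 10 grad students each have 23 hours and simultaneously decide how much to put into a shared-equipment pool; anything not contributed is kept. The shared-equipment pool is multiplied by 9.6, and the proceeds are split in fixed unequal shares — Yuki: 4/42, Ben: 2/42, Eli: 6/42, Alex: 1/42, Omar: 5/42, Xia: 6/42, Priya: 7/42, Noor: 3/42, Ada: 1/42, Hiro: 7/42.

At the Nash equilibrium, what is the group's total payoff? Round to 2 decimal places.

1219.00 hours

Player j's private return per contributed unit is 9.6 × (j's share). Contributing is weakly dominant for j when that share is at least 1/9.6 = 0.1042, and contributing 0 is dominant otherwise.
Eli, Omar, Xia, Priya and Hiro clear that bar, contributing 23 each; the remaining 5 contribute 0. Total contributed: 115.
The shared-equipment pool pays out 9.6 × 115 = 1104.00 in total (split across the unequal shares, but the aggregate is all that matters for the group sum).
The 5 free-riders keep 23 each, adding 115. Group total = 115 + 1104.00 = 1219.00.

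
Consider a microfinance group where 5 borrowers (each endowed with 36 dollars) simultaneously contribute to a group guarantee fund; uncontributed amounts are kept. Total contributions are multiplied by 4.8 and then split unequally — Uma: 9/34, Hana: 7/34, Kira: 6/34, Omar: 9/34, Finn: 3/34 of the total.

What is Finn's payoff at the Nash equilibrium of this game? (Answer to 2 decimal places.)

Player j's private return per contributed unit is 4.8 × (j's share). Contributing is weakly dominant for j when that share is at least 1/4.8 = 0.2083, and contributing 0 is dominant otherwise.
Uma and Omar are above the threshold, contributing 36 each; the remaining 3 contribute 0. Total contributed: 72.
Finn keeps 36 and receives 4.8 × 72 × 3/34 = 30.49 from the group guarantee fund, for a payoff of 66.49.

66.49 dollars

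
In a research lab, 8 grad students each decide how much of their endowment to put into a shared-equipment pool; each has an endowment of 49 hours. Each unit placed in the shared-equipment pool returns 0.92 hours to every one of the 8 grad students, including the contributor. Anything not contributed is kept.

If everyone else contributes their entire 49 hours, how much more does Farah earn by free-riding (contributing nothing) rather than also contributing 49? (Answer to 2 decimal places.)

3.92 hours

Switching from a contribution of 49 to 0 lets Farah keep an extra 49 hours, but lowers the shared-equipment pool by 49, which costs Farah their own share of that drop: 0.92 × 49 = 45.08.
Net gain = 49 − 45.08 = 3.92. The private return per contributed unit (0.92) is below 1, so free-riding is indeed the best response regardless of what the others do.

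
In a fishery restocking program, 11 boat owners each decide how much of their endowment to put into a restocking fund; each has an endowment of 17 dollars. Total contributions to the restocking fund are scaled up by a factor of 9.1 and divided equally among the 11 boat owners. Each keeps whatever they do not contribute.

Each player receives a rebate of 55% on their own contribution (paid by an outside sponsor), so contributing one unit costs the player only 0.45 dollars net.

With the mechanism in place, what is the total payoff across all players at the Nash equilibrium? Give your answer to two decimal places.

Under the mechanism each unit contributed yields (9.1/11) / 0.45 = 1.8384 back to its contributor per unit of net cost, which exceeds 1, making full contribution the dominant choice for everyone.
So the Nash equilibrium is full contribution by all 11; the group earns 11 × (17 × 0.55 + 9.1 × 17) = 1804.55.

1804.55 dollars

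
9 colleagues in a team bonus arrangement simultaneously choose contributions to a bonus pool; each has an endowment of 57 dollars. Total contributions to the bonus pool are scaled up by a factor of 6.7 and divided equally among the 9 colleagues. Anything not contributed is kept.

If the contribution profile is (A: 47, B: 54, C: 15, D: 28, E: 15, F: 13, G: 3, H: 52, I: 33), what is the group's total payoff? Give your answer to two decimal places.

1995.00 dollars

Total contributed: 47 + 54 + 15 + 28 + 15 + 13 + 3 + 52 + 33 = 260; total kept: 9 × 57 − 260 = 253.
The bonus pool pays out 6.7 × 260 = 1742.00 in aggregate.
Group total = 253 + 1742.00 = 1995.00.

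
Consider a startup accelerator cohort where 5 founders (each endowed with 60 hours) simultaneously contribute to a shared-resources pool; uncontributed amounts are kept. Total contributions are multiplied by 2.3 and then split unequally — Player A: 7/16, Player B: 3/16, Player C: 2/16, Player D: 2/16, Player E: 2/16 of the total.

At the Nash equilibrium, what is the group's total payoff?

For player j, contributing a unit is worthwhile iff 2.3 × (j's share) ≥ 1, i.e. iff j's share is at least 0.4348.
The only share above 0.4348 is Player A's 7/16, contributing 60; the remaining 4 contribute 0. Total contributed: 60.
The shared-resources pool pays out 2.3 × 60 = 138.00 in total (split across the unequal shares, but the aggregate is all that matters for the group sum).
The 4 free-riders keep 60 each, adding 240. Group total = 240 + 138.00 = 378.00.

378.00 hours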